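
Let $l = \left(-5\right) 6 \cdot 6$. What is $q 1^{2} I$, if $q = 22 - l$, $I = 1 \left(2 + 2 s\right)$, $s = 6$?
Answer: $2828$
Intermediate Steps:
$I = 14$ ($I = 1 \left(2 + 2 \cdot 6\right) = 1 \left(2 + 12\right) = 1 \cdot 14 = 14$)
$l = -180$ ($l = \left(-30\right) 6 = -180$)
$q = 202$ ($q = 22 - -180 = 22 + 180 = 202$)
$q 1^{2} I = 202 \cdot 1^{2} \cdot 14 = 202 \cdot 1 \cdot 14 = 202 \cdot 14 = 2828$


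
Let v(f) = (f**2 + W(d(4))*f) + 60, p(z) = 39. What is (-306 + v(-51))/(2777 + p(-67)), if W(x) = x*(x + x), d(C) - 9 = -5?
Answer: 723/2816 ≈ 0.25675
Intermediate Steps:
d(C) = 4 (d(C) = 9 - 5 = 4)
W(x) = 2*x**2 (W(x) = x*(2*x) = 2*x**2)
v(f) = 60 + f**2 + 32*f (v(f) = (f**2 + (2*4**2)*f) + 60 = (f**2 + (2*16)*f) + 60 = (f**2 + 32*f) + 60 = 60 + f**2 + 32*f)
(-306 + v(-51))/(2777 + p(-67)) = (-306 + (60 + (-51)**2 + 32*(-51)))/(2777 + 39) = (-306 + (60 + 2601 - 1632))/2816 = (-306 + 1029)*(1/2816) = 723*(1/2816) = 723/2816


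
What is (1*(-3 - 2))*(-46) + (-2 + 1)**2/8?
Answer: 1841/8 ≈ 230.13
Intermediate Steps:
(1*(-3 - 2))*(-46) + (-2 + 1)**2/8 = (1*(-5))*(-46) + (-1)**2*(1/8) = -5*(-46) + 1*(1/8) = 230 + 1/8 = 1841/8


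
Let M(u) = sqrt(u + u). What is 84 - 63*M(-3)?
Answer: 84 - 63*I*sqrt(6) ≈ 84.0 - 154.32*I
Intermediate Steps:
M(u) = sqrt(2)*sqrt(u) (M(u) = sqrt(2*u) = sqrt(2)*sqrt(u))
84 - 63*M(-3) = 84 - 63*sqrt(2)*sqrt(-3) = 84 - 63*sqrt(2)*I*sqrt(3) = 84 - 63*I*sqrt(6)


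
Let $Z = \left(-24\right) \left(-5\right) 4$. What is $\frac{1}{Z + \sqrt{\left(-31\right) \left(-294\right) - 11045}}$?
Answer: $\frac{480}{232331} - \frac{i \sqrt{1931}}{232331} \approx 0.002066 - 0.00018914 i$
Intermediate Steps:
$Z = 480$ ($Z = 120 \cdot 4 = 480$)
$\frac{1}{Z + \sqrt{\left(-31\right) \left(-294\right) - 11045}} = \frac{1}{480 + \sqrt{\left(-31\right) \left(-294\right) - 11045}} = \frac{1}{480 + \sqrt{9114 - 11045}} = \frac{1}{480 + \sqrt{-1931}} = \frac{1}{480 + i \sqrt{1931}}$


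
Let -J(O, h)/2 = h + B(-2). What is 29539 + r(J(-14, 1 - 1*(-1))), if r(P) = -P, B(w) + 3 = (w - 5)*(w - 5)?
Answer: 29635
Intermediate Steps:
B(w) = -3 + (-5 + w)² (B(w) = -3 + (w - 5)*(w - 5) = -3 + (-5 + w)*(-5 + w) = -3 + (-5 + w)²)
J(O, h) = -92 - 2*h (J(O, h) = -2*(h + (-3 + (-5 - 2)²)) = -2*(h + (-3 + (-7)²)) = -2*(h + (-3 + 49)) = -2*(h + 46) = -2*(46 + h) = -92 - 2*h)
29539 + r(J(-14, 1 - 1*(-1))) = 29539 - (-92 - 2*(1 - 1*(-1))) = 29539 - (-92 - 2*(1 + 1)) = 29539 - (-92 - 2*2) = 29539 - (-92 - 4) = 29539 - 1*(-96) = 29539 + 96 = 29635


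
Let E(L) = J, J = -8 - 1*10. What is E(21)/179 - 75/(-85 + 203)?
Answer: -15549/21122 ≈ -0.73615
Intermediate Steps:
J = -18 (J = -8 - 10 = -18)
E(L) = -18
E(21)/179 - 75/(-85 + 203) = -18/179 - 75/(-85 + 203) = -18*1/179 - 75/118 = -18/179 - 75*1/118 = -18/179 - 75/118 = -15549/21122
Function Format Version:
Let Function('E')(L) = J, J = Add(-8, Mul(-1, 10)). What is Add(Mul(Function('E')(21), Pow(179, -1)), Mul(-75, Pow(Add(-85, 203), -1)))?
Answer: Rational(-15549, 21122) ≈ -0.73615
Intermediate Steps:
J = -18 (J = Add(-8, -10) = -18)
Function('E')(L) = -18
Add(Mul(Function('E')(21), Pow(179, -1)), Mul(-75, Pow(Add(-85, 203), -1))) = Add(Mul(-18, Pow(179, -1)), Mul(-75, Pow(Add(-85, 203), -1))) = Add(Mul(-18, Rational(1, 179)), Mul(-75, Pow(118, -1))) = Add(Rational(-18, 179), Mul(-75, Rational(1, 118))) = Add(Rational(-18, 179), Rational(-75, 118)) = Rational(-15549, 21122)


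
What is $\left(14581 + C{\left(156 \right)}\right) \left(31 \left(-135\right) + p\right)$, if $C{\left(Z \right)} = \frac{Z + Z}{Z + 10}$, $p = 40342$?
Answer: $\frac{43763673503}{83} \approx 5.2727 \cdot 10^{8}$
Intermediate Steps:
$C{\left(Z \right)} = \frac{2 Z}{10 + Z}$
$\left(14581 + C{\left(156 \right)}\right) \left(31 \left(-135\right) + p\right) = \left(14581 + 2 \cdot 156 \frac{1}{10 + 156}\right) \left(31 \left(-135\right) + 40342\right) = \left(14581 + 2 \cdot 156 \cdot \frac{1}{166}\right) \left(-4185 + 40342\right) = \left(14581 + 2 \cdot 156 \cdot \frac{1}{166}\right) 36157 = \left(14581 + \frac{156}{83}\right) 36157 = \frac{1210379}{83} \cdot 36157 = \frac{43763673503}{83}$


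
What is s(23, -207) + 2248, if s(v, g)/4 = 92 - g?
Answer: 3444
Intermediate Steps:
s(v, g) = 368 - 4*g (s(v, g) = 4*(92 - g) = 368 - 4*g)
s(23, -207) + 2248 = (368 - 4*(-207)) + 2248 = (368 + 828) + 2248 = 1196 + 2248 = 3444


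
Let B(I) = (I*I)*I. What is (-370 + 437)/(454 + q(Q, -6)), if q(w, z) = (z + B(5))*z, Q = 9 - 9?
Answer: -67/260 ≈ -0.25769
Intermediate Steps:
Q = 0
B(I) = I³ (B(I) = I²*I = I³)
q(w, z) = z*(125 + z) (q(w, z) = (z + 5³)*z = (z + 125)*z = (125 + z)*z = z*(125 + z))
(-370 + 437)/(454 + q(Q, -6)) = (-370 + 437)/(454 - 6*(125 - 6)) = 67/(454 - 6*119) = 67/(454 - 714) = 67/(-260) = 67*(-1/260) = -67/260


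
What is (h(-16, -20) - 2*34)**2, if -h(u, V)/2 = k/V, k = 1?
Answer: 461041/100 ≈ 4610.4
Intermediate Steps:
h(u, V) = -2/V
(h(-16, -20) - 2*34)**2 = (-2/(-20) - 2*34)**2 = (-2*(-1/20) - 68)**2 = (1/10 - 68)**2 = (-679/10)**2 = 461041/100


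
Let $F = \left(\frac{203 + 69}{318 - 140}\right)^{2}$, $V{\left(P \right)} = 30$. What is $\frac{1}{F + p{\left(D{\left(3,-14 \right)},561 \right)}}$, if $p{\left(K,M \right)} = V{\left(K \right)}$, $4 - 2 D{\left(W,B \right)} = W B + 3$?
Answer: $\frac{7921}{256126} \approx 0.030926$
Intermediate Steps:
$D{\left(W,B \right)} = \frac{1}{2} - \frac{B W}{2}$ ($D{\left(W,B \right)} = 2 - \frac{W B + 3}{2} = 2 - \frac{B W + 3}{2} = 2 - \frac{3 + B W}{2} = 2 - \left(\frac{3}{2} + \frac{B W}{2}\right) = \frac{1}{2} - \frac{B W}{2}$)
$p{\left(K,M \right)} = 30$
$F = \frac{18496}{7921}$ ($F = \left(\frac{272}{178}\right)^{2} = \left(272 \cdot \frac{1}{178}\right)^{2} = \left(\frac{136}{89}\right)^{2} = \frac{18496}{7921} \approx 2.3351$)
$\frac{1}{F + p{\left(D{\left(3,-14 \right)},561 \right)}} = \frac{1}{\frac{18496}{7921} + 30} = \frac{1}{\frac{256126}{7921}} = \frac{7921}{256126}$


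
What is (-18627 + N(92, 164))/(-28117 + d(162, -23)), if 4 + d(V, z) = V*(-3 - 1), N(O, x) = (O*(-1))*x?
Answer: 33715/28769 ≈ 1.1719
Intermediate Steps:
N(O, x) = -O*x (N(O, x) = (-O)*x = -O*x)
d(V, z) = -4 - 4*V (d(V, z) = -4 + V*(-3 - 1) = -4 + V*(-4) = -4 - 4*V)
(-18627 + N(92, 164))/(-28117 + d(162, -23)) = (-18627 - 1*92*164)/(-28117 + (-4 - 4*162)) = (-18627 - 15088)/(-28117 + (-4 - 648)) = -33715/(-28117 - 652) = -33715/(-28769) = -33715*(-1/28769) = 33715/28769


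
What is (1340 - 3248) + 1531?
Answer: -377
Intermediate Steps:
(1340 - 3248) + 1531 = -1908 + 1531 = -377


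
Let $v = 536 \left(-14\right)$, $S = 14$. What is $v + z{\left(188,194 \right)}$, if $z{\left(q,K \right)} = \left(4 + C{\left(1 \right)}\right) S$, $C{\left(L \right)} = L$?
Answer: $-7434$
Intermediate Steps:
$v = -7504$
$z{\left(q,K \right)} = 70$ ($z{\left(q,K \right)} = \left(4 + 1\right) 14 = 5 \cdot 14 = 70$)
$v + z{\left(188,194 \right)} = -7504 + 70 = -7434$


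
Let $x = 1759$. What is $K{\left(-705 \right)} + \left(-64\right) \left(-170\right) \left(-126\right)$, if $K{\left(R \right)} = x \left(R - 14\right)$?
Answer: $-2635601$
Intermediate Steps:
$K{\left(R \right)} = -24626 + 1759 R$ ($K{\left(R \right)} = 1759 \left(R - 14\right) = 1759 \left(-14 + R\right) = -24626 + 1759 R$)
$K{\left(-705 \right)} + \left(-64\right) \left(-170\right) \left(-126\right) = \left(-24626 + 1759 \left(-705\right)\right) + \left(-64\right) \left(-170\right) \left(-126\right) = \left(-24626 - 1240095\right) + 10880 \left(-126\right) = -1264721 - 1370880 = -2635601$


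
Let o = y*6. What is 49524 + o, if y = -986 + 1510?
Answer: 52668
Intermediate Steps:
y = 524
o = 3144 (o = 524*6 = 3144)
49524 + o = 49524 + 3144 = 52668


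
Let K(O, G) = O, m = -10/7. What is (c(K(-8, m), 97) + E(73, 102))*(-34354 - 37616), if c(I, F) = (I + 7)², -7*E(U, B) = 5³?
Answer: 8492460/7 ≈ 1.2132e+6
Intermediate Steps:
m = -10/7 (m = -10*⅐ = -10/7 ≈ -1.4286)
E(U, B) = -125/7 (E(U, B) = -⅐*5³ = -⅐*125 = -125/7)
c(I, F) = (7 + I)²
(c(K(-8, m), 97) + E(73, 102))*(-34354 - 37616) = ((7 - 8)² - 125/7)*(-34354 - 37616) = ((-1)² - 125/7)*(-71970) = (1 - 125/7)*(-71970) = -118/7*(-71970) = 8492460/7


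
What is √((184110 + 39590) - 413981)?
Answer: I*√190281 ≈ 436.21*I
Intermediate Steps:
√((184110 + 39590) - 413981) = √(223700 - 413981) = √(-190281) = I*√190281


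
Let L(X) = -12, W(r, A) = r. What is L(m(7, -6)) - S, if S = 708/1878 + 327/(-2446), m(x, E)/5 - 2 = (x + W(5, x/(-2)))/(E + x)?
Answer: -9373453/765598 ≈ -12.243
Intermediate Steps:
m(x, E) = 10 + 5*(5 + x)/(E + x) (m(x, E) = 10 + 5*((x + 5)/(E + x)) = 10 + 5*((5 + x)/(E + x)) = 10 + 5*(5 + x)/(E + x))
S = 186277/765598 (S = 708*(1/1878) + 327*(-1/2446) = 118/313 - 327/2446 = 186277/765598 ≈ 0.24331)
L(m(7, -6)) - S = -12 - 1*186277/765598 = -12 - 186277/765598 = -9373453/765598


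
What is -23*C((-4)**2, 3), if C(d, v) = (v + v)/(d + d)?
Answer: -69/16 ≈ -4.3125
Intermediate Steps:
C(d, v) = v/d (C(d, v) = (2*v)/((2*d)) = (2*v)*(1/(2*d)) = v/d)
-23*C((-4)**2, 3) = -69/((-4)**2) = -69/16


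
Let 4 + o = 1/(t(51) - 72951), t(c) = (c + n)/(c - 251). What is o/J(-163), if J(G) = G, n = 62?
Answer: 58361452/2378221019 ≈ 0.024540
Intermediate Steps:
t(c) = (62 + c)/(-251 + c) (t(c) = (c + 62)/(c - 251) = (62 + c)/(-251 + c))
o = -58361452/14590313 (o = -4 + 1/((62 + 51)/(-251 + 51) - 72951) = -4 + 1/(113/(-200) - 72951) = -4 + 1/(-1/200*113 - 72951) = -4 + 1/(-113/200 - 72951) = -4 + 1/(-14590313/200) = -4 - 200/14590313 = -58361452/14590313 ≈ -4.0000)
o/J(-163) = -58361452/14590313/(-163) = -58361452/14590313*(-1/163) = 58361452/2378221019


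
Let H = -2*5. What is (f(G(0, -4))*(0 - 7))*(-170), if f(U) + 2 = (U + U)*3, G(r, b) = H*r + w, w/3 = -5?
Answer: -109480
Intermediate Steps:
w = -15 (w = 3*(-5) = -15)
H = -10
G(r, b) = -15 - 10*r (G(r, b) = -10*r - 15 = -15 - 10*r)
f(U) = -2 + 6*U (f(U) = -2 + (U + U)*3 = -2 + (2*U)*3 = -2 + 6*U)
(f(G(0, -4))*(0 - 7))*(-170) = ((-2 + 6*(-15 - 10*0))*(0 - 7))*(-170) = ((-2 + 6*(-15 + 0))*(-7))*(-170) = ((-2 + 6*(-15))*(-7))*(-170) = ((-2 - 90)*(-7))*(-170) = -92*(-7)*(-170) = 644*(-170) = -109480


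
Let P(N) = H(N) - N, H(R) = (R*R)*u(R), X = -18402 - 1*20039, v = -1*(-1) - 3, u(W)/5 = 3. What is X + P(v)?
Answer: -38379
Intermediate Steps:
u(W) = 15 (u(W) = 5*3 = 15)
v = -2 (v = 1 - 3 = -2)
X = -38441 (X = -18402 - 20039 = -38441)
H(R) = 15*R² (H(R) = (R*R)*15 = R²*15 = 15*R²)
P(N) = -N + 15*N² (P(N) = 15*N² - N = -N + 15*N²)
X + P(v) = -38441 - 2*(-1 + 15*(-2)) = -38441 - 2*(-1 - 30) = -38441 - 2*(-31) = -38441 + 62 = -38379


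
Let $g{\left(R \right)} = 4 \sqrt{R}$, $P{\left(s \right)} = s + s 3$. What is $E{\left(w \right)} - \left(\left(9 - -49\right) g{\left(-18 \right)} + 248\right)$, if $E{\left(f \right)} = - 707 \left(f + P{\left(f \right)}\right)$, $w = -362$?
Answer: $1279422 - 696 i \sqrt{2} \approx 1.2794 \cdot 10^{6} - 984.29 i$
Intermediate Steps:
$P{\left(s \right)} = 4 s$ ($P{\left(s \right)} = s + 3 s = 4 s$)
$E{\left(f \right)} = - 3535 f$ ($E{\left(f \right)} = - 707 \left(f + 4 f\right) = - 707 \cdot 5 f = - 3535 f$)
$E{\left(w \right)} - \left(\left(9 - -49\right) g{\left(-18 \right)} + 248\right) = \left(-3535\right) \left(-362\right) - \left(\left(9 - -49\right) 4 \sqrt{-18} + 248\right) = 1279670 - \left(\left(9 + 49\right) 4 \cdot 3 i \sqrt{2} + 248\right) = 1279670 - \left(58 \cdot 12 i \sqrt{2} + 248\right) = 1279670 - \left(696 i \sqrt{2} + 248\right) = 1279670 - \left(248 + 696 i \sqrt{2}\right) = 1279422 - 696 i \sqrt{2}$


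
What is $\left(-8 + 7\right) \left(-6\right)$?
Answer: $6$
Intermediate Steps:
$\left(-8 + 7\right) \left(-6\right) = \left(-1\right) \left(-6\right) = 6$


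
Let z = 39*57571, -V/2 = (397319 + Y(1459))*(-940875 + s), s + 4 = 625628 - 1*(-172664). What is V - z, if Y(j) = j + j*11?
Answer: 118295629629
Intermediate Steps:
s = 798288 (s = -4 + (625628 - 1*(-172664)) = -4 + (625628 + 172664) = -4 + 798292 = 798288)
Y(j) = 12*j (Y(j) = j + 11*j = 12*j)
V = 118297874898 (V = -2*(397319 + 12*1459)*(-940875 + 798288) = -2*(397319 + 17508)*(-142587) = -829654*(-142587) = -2*(-59148937449) = 118297874898)
z = 2245269
V - z = 118297874898 - 1*2245269 = 118297874898 - 2245269 = 118295629629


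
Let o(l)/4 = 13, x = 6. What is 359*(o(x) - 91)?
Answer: -14001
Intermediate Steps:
o(l) = 52 (o(l) = 4*13 = 52)
359*(o(x) - 91) = 359*(52 - 91) = 359*(-39) = -14001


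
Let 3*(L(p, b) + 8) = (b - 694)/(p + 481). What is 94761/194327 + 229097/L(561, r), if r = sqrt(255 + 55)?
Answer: -35067165981266677/1258538799819 - 119359537*sqrt(310)/110098749 ≈ -27883.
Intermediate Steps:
r = sqrt(310) ≈ 17.607
L(p, b) = -8 + (-694 + b)/(3*(481 + p)) (L(p, b) = -8 + ((b - 694)/(p + 481))/3 = -8 + ((-694 + b)/(481 + p))/3 = -8 + (-694 + b)/(3*(481 + p)))
94761/194327 + 229097/L(561, r) = 94761/194327 + 229097/(((-12238 + sqrt(310) - 24*561)/(3*(481 + 561)))) = 94761*(1/194327) + 229097/(((1/3)*(-12238 + sqrt(310) - 13464)/1042)) = 94761/194327 + 229097/(((1/3)*(1/1042)*(-25702 + sqrt(310)))) = 94761/194327 + 229097/(-12851/1563 + sqrt(310)/3126)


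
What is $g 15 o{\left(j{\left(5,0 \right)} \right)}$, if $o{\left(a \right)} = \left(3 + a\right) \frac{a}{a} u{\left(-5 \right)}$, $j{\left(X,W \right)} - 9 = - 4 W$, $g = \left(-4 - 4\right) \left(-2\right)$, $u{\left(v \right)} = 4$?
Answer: $11520$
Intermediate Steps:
$g = 16$ ($g = \left(-8\right) \left(-2\right) = 16$)
$j{\left(X,W \right)} = 9 - 4 W$
$o{\left(a \right)} = 12 + 4 a$ ($o{\left(a \right)} = \left(3 + a\right) \frac{a}{a} 4 = \left(3 + a\right) 1 \cdot 4 = \left(3 + a\right) 4 = 12 + 4 a$)
$g 15 o{\left(j{\left(5,0 \right)} \right)} = 16 \cdot 15 \left(12 + 4 \left(9 - 0\right)\right) = 240 \left(12 + 4 \left(9 + 0\right)\right) = 240 \left(12 + 4 \cdot 9\right) = 240 \left(12 + 36\right) = 240 \cdot 48 = 11520$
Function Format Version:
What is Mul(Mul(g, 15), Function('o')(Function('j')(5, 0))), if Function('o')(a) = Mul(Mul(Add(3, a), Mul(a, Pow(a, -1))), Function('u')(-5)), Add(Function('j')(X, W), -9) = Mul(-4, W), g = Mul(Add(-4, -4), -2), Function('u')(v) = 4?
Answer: 11520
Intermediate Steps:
g = 16 (g = Mul(-8, -2) = 16)
Function('j')(X, W) = Add(9, Mul(-4, W))
Function('o')(a) = Add(12, Mul(4, a)) (Function('o')(a) = Mul(Mul(Add(3, a), Mul(a, Pow(a, -1))), 4) = Mul(Mul(Add(3, a), 1), 4) = Mul(Add(3, a), 4) = Add(12, Mul(4, a)))
Mul(Mul(g, 15), Function('o')(Function('j')(5, 0))) = Mul(Mul(16, 15), Add(12, Mul(4, Add(9, Mul(-4, 0))))) = Mul(240, Add(12, Mul(4, Add(9, 0)))) = Mul(240, Add(12, Mul(4, 9))) = Mul(240, Add(12, 36)) = Mul(240, 48) = 11520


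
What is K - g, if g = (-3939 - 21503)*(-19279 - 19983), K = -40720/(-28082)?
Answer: -14025608291604/14041 ≈ -9.9890e+8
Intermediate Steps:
K = 20360/14041 (K = -40720*(-1/28082) = 20360/14041 ≈ 1.4500)
g = 998903804 (g = -25442*(-39262) = 998903804)
K - g = 20360/14041 - 1*998903804 = 20360/14041 - 998903804 = -14025608291604/14041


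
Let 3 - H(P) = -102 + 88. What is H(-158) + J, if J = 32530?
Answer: 32547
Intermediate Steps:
H(P) = 17 (H(P) = 3 - (-102 + 88) = 3 - 1*(-14) = 3 + 14 = 17)
H(-158) + J = 17 + 32530 = 32547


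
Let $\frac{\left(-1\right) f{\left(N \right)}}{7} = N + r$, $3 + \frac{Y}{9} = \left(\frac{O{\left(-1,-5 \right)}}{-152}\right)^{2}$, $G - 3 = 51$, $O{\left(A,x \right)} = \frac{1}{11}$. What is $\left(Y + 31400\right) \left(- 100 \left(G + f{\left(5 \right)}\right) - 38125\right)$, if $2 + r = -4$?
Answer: $- \frac{3878791518793225}{2795584} \approx -1.3875 \cdot 10^{9}$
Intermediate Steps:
$O{\left(A,x \right)} = \frac{1}{11}$
$r = -6$ ($r = -2 - 4 = -6$)
$G = 54$ ($G = 3 + 51 = 54$)
$Y = - \frac{75480759}{2795584}$ ($Y = -27 + 9 \left(\frac{1}{11 \left(-152\right)}\right)^{2} = -27 + 9 \left(\frac{1}{11} \left(- \frac{1}{152}\right)\right)^{2} = -27 + 9 \left(- \frac{1}{1672}\right)^{2} = -27 + 9 \cdot \frac{1}{2795584} = -27 + \frac{9}{2795584} = - \frac{75480759}{2795584} \approx -27.0$)
$f{\left(N \right)} = 42 - 7 N$ ($f{\left(N \right)} = - 7 \left(N - 6\right) = - 7 \left(-6 + N\right) = 42 - 7 N$)
$\left(Y + 31400\right) \left(- 100 \left(G + f{\left(5 \right)}\right) - 38125\right) = \left(- \frac{75480759}{2795584} + 31400\right) \left(- 100 \left(54 + \left(42 - 35\right)\right) - 38125\right) = \frac{87705856841 \left(- 100 \left(54 + \left(42 - 35\right)\right) - 38125\right)}{2795584} = \frac{87705856841 \left(- 100 \left(54 + 7\right) - 38125\right)}{2795584} = \frac{87705856841 \left(\left(-100\right) 61 - 38125\right)}{2795584} = \frac{87705856841 \left(-6100 - 38125\right)}{2795584} = \frac{87705856841}{2795584} \left(-44225\right) = - \frac{3878791518793225}{2795584}$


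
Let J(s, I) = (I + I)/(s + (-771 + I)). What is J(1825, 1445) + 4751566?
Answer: 698480372/147 ≈ 4.7516e+6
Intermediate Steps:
J(s, I) = 2*I/(-771 + I + s) (J(s, I) = (2*I)/(-771 + I + s) = 2*I/(-771 + I + s))
J(1825, 1445) + 4751566 = 2*1445/(-771 + 1445 + 1825) + 4751566 = 2*1445/2499 + 4751566 = 2*1445*(1/2499) + 4751566 = 170/147 + 4751566 = 698480372/147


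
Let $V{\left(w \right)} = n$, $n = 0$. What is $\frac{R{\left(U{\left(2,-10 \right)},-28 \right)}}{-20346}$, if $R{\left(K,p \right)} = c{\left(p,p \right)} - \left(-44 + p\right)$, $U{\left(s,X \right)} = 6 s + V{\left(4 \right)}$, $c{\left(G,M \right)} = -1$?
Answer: $- \frac{71}{20346} \approx -0.0034896$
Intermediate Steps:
$V{\left(w \right)} = 0$
$U{\left(s,X \right)} = 6 s$ ($U{\left(s,X \right)} = 6 s + 0 = 6 s$)
$R{\left(K,p \right)} = 43 - p$ ($R{\left(K,p \right)} = -1 - \left(-44 + p\right) = 43 - p$)
$\frac{R{\left(U{\left(2,-10 \right)},-28 \right)}}{-20346} = \frac{43 - -28}{-20346} = \left(43 + 28\right) \left(- \frac{1}{20346}\right) = 71 \left(- \frac{1}{20346}\right) = - \frac{71}{20346}$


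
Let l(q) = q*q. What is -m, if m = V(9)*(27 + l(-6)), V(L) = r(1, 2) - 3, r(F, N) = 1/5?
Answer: 882/5 ≈ 176.40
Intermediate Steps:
r(F, N) = ⅕
V(L) = -14/5 (V(L) = ⅕ - 3 = -14/5)
l(q) = q²
m = -882/5 (m = -14*(27 + (-6)²)/5 = -14*(27 + 36)/5 = -14/5*63 = -882/5 ≈ -176.40)
-m = -1*(-882/5) = 882/5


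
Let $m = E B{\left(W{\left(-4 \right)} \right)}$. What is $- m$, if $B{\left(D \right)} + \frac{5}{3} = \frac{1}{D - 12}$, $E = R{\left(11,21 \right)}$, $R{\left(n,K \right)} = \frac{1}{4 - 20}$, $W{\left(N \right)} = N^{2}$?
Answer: $- \frac{17}{192} \approx -0.088542$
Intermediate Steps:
$R{\left(n,K \right)} = - \frac{1}{16}$ ($R{\left(n,K \right)} = \frac{1}{-16} = - \frac{1}{16}$)
$E = - \frac{1}{16} \approx -0.0625$
$B{\left(D \right)} = - \frac{5}{3} + \frac{1}{-12 + D}$ ($B{\left(D \right)} = - \frac{5}{3} + \frac{1}{D - 12} = - \frac{5}{3} + \frac{1}{-12 + D}$)
$m = \frac{17}{192}$ ($m = - \frac{\frac{1}{3} \frac{1}{-12 + \left(-4\right)^{2}} \left(63 - 5 \left(-4\right)^{2}\right)}{16} = - \frac{\frac{1}{3} \frac{1}{-12 + 16} \left(63 - 80\right)}{16} = - \frac{\frac{1}{3} \cdot \frac{1}{4} \left(63 - 80\right)}{16} = - \frac{\frac{1}{3} \cdot \frac{1}{4} \left(-17\right)}{16} = \left(- \frac{1}{16}\right) \left(- \frac{17}{12}\right) = \frac{17}{192} \approx 0.088542$)
$- m = \left(-1\right) \frac{17}{192} = - \frac{17}{192}$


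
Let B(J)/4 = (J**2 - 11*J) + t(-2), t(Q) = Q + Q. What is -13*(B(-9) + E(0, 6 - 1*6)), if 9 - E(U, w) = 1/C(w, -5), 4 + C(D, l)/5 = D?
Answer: -185393/20 ≈ -9269.7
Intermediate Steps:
C(D, l) = -20 + 5*D
t(Q) = 2*Q
E(U, w) = 9 - 1/(-20 + 5*w)
B(J) = -16 - 44*J + 4*J**2 (B(J) = 4*((J**2 - 11*J) + 2*(-2)) = 4*((J**2 - 11*J) - 4) = 4*(-4 + J**2 - 11*J) = -16 - 44*J + 4*J**2)
-13*(B(-9) + E(0, 6 - 1*6)) = -13*((-16 - 44*(-9) + 4*(-9)**2) + (-181 + 45*(6 - 1*6))/(5*(-4 + (6 - 1*6)))) = -13*((-16 + 396 + 4*81) + (-181 + 45*(6 - 6))/(5*(-4 + (6 - 6)))) = -13*((-16 + 396 + 324) + (-181 + 45*0)/(5*(-4 + 0))) = -13*(704 + (1/5)*(-181 + 0)/(-4)) = -13*(704 + (1/5)*(-1/4)*(-181)) = -13*(704 + 181/20) = -13*14261/20 = -185393/20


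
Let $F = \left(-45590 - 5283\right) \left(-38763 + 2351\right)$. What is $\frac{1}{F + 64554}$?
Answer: $\frac{1}{1852452230} \approx 5.3983 \cdot 10^{-10}$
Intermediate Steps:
$F = 1852387676$ ($F = \left(-50873\right) \left(-36412\right) = 1852387676$)
$\frac{1}{F + 64554} = \frac{1}{1852387676 + 64554} = \frac{1}{1852452230}$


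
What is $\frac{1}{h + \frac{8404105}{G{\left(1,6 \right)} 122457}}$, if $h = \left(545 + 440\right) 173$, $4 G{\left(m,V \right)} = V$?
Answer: $\frac{367371}{62618663465} \approx 5.8668 \cdot 10^{-6}$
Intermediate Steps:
$G{\left(m,V \right)} = \frac{V}{4}$
$h = 170405$ ($h = 985 \cdot 173 = 170405$)
$\frac{1}{h + \frac{8404105}{G{\left(1,6 \right)} 122457}} = \frac{1}{170405 + \frac{8404105}{\frac{1}{4} \cdot 6 \cdot 122457}} = \frac{1}{170405 + \frac{8404105}{\frac{3}{2} \cdot 122457}} = \frac{1}{170405 + \frac{8404105}{\frac{367371}{2}}} = \frac{1}{170405 + 8404105 \cdot \frac{2}{367371}} = \frac{1}{170405 + \frac{16808210}{367371}} = \frac{1}{\frac{62618663465}{367371}} = \frac{367371}{62618663465}$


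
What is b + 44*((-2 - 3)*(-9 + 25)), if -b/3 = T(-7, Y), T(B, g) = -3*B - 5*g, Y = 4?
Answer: -3523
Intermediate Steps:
T(B, g) = -5*g - 3*B
b = -3 (b = -3*(-5*4 - 3*(-7)) = -3*(-20 + 21) = -3*1 = -3)
b + 44*((-2 - 3)*(-9 + 25)) = -3 + 44*((-2 - 3)*(-9 + 25)) = -3 + 44*(-5*16) = -3 + 44*(-80) = -3 - 3520 = -3523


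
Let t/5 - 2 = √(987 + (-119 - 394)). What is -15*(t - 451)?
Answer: 6615 - 75*√474 ≈ 4982.1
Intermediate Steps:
t = 10 + 5*√474 (t = 10 + 5*√(987 + (-119 - 394)) = 10 + 5*√(987 - 513) = 10 + 5*√474 ≈ 118.86)
-15*(t - 451) = -15*((10 + 5*√474) - 451) = -15*(-441 + 5*√474) = 6615 - 75*√474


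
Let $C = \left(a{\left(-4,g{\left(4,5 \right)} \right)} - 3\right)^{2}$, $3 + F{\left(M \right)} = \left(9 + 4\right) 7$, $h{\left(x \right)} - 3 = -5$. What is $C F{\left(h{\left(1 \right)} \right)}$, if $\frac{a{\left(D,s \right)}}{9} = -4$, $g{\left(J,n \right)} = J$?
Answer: $133848$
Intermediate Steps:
$h{\left(x \right)} = -2$ ($h{\left(x \right)} = 3 - 5 = -2$)
$a{\left(D,s \right)} = -36$ ($a{\left(D,s \right)} = 9 \left(-4\right) = -36$)
$F{\left(M \right)} = 88$ ($F{\left(M \right)} = -3 + \left(9 + 4\right) 7 = -3 + 13 \cdot 7 = -3 + 91 = 88$)
$C = 1521$ ($C = \left(-36 - 3\right)^{2} = \left(-39\right)^{2} = 1521$)
$C F{\left(h{\left(1 \right)} \right)} = 1521 \cdot 88 = 133848$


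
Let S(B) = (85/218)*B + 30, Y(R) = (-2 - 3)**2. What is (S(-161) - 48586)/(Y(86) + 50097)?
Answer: -10598893/10926596 ≈ -0.97001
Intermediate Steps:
Y(R) = 25 (Y(R) = (-5)**2 = 25)
S(B) = 30 + 85*B/218 (S(B) = (85*(1/218))*B + 30 = 85*B/218 + 30 = 30 + 85*B/218)
(S(-161) - 48586)/(Y(86) + 50097) = ((30 + (85/218)*(-161)) - 48586)/(25 + 50097) = ((30 - 13685/218) - 48586)/50122 = (-7145/218 - 48586)*(1/50122) = -10598893/218*1/50122 = -10598893/10926596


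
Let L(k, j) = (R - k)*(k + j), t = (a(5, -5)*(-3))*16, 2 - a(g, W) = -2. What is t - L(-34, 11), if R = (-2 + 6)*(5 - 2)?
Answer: 866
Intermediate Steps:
R = 12 (R = 4*3 = 12)
a(g, W) = 4 (a(g, W) = 2 - 1*(-2) = 2 + 2 = 4)
t = -192 (t = (4*(-3))*16 = -12*16 = -192)
L(k, j) = (12 - k)*(j + k) (L(k, j) = (12 - k)*(k + j) = (12 - k)*(j + k))
t - L(-34, 11) = -192 - (-1*(-34)² + 12*11 + 12*(-34) - 1*11*(-34)) = -192 - (-1*1156 + 132 - 408 + 374) = -192 - (-1156 + 132 - 408 + 374) = -192 - 1*(-1058) = -192 + 1058 = 866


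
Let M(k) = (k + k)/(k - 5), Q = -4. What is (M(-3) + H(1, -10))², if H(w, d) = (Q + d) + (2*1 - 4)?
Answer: 3721/16 ≈ 232.56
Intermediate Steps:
H(w, d) = -6 + d (H(w, d) = (-4 + d) + (2*1 - 4) = (-4 + d) + (2 - 4) = (-4 + d) - 2 = -6 + d)
M(k) = 2*k/(-5 + k) (M(k) = (2*k)/(-5 + k) = 2*k/(-5 + k))
(M(-3) + H(1, -10))² = (2*(-3)/(-5 - 3) + (-6 - 10))² = (2*(-3)/(-8) - 16)² = (2*(-3)*(-⅛) - 16)² = (¾ - 16)² = (-61/4)² = 3721/16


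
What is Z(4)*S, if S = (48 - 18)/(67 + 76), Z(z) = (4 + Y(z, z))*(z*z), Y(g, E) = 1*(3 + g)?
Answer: 480/13 ≈ 36.923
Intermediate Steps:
Y(g, E) = 3 + g
Z(z) = z**2*(7 + z) (Z(z) = (4 + (3 + z))*(z*z) = (7 + z)*z**2 = z**2*(7 + z))
S = 30/143 ≈ 0.20979
Z(4)*S = (4**2*(7 + 4))*(30/143) = (16*11)*(30/143) = 176*(30/143) = 480/13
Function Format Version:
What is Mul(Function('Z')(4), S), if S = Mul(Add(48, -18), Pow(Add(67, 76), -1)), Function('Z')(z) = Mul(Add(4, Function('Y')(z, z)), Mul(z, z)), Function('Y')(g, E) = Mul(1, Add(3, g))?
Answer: Rational(480, 13) ≈ 36.923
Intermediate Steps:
Function('Y')(g, E) = Add(3, g)
Function('Z')(z) = Mul(Pow(z, 2), Add(7, z)) (Function('Z')(z) = Mul(Add(4, Add(3, z)), Mul(z, z)) = Mul(Add(7, z), Pow(z, 2)) = Mul(Pow(z, 2), Add(7, z)))
S = Rational(30, 143) (S = Mul(30, Pow(143, -1)) = Mul(30, Rational(1, 143)) = Rational(30, 143) ≈ 0.20979)
Mul(Function('Z')(4), S) = Mul(Mul(Pow(4, 2), Add(7, 4)), Rational(30, 143)) = Mul(Mul(16, 11), Rational(30, 143)) = Mul(176, Rational(30, 143)) = Rational(480, 13)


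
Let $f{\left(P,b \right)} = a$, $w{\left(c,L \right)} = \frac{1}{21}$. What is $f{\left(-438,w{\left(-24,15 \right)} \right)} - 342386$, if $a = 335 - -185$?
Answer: $-341866$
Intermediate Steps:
$w{\left(c,L \right)} = \frac{1}{21}$
$a = 520$ ($a = 335 + 185 = 520$)
$f{\left(P,b \right)} = 520$
$f{\left(-438,w{\left(-24,15 \right)} \right)} - 342386 = 520 - 342386 = -341866$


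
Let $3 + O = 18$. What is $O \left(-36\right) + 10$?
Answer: $-530$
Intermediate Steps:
$O = 15$ ($O = -3 + 18 = 15$)
$O \left(-36\right) + 10 = 15 \left(-36\right) + 10 = -540 + 10 = -530$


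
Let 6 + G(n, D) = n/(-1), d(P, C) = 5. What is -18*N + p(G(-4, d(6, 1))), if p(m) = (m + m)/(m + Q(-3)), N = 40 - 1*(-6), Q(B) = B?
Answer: -4136/5 ≈ -827.20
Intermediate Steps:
G(n, D) = -6 - n (G(n, D) = -6 + n/(-1) = -6 + n*(-1) = -6 - n)
N = 46 (N = 40 + 6 = 46)
p(m) = 2*m/(-3 + m) (p(m) = (m + m)/(m - 3) = (2*m)/(-3 + m) = 2*m/(-3 + m))
-18*N + p(G(-4, d(6, 1))) = -18*46 + 2*(-6 - 1*(-4))/(-3 + (-6 - 1*(-4))) = -828 + 2*(-6 + 4)/(-3 + (-6 + 4)) = -828 + 2*(-2)/(-3 - 2) = -828 + 2*(-2)/(-5) = -828 + 2*(-2)*(-1/5) = -828 + 4/5 = -4136/5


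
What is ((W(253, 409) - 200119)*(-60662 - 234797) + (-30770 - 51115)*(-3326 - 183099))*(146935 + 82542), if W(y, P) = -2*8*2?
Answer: 17073507695118018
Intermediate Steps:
W(y, P) = -32 (W(y, P) = -16*2 = -32)
((W(253, 409) - 200119)*(-60662 - 234797) + (-30770 - 51115)*(-3326 - 183099))*(146935 + 82542) = ((-32 - 200119)*(-60662 - 234797) + (-30770 - 51115)*(-3326 - 183099))*(146935 + 82542) = (-200151*(-295459) - 81885*(-186425))*229477 = (59136414309 + 15265411125)*229477 = 74401825434*229477 = 17073507695118018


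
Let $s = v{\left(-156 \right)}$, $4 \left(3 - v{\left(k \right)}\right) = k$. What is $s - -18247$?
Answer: $18289$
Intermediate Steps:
$v{\left(k \right)} = 3 - \frac{k}{4}$
$s = 42$ ($s = 3 - -39 = 3 + 39 = 42$)
$s - -18247 = 42 - -18247 = 42 + \left(-3503 + 21750\right) = 42 + 18247 = 18289$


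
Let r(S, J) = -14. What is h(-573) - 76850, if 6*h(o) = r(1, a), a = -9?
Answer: -230557/3 ≈ -76852.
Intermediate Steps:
h(o) = -7/3 (h(o) = (⅙)*(-14) = -7/3)
h(-573) - 76850 = -7/3 - 76850 = -230557/3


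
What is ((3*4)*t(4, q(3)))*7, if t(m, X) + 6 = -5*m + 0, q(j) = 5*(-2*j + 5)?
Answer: -2184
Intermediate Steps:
q(j) = 25 - 10*j (q(j) = 5*(5 - 2*j) = 25 - 10*j)
t(m, X) = -6 - 5*m (t(m, X) = -6 + (-5*m + 0) = -6 - 5*m)
((3*4)*t(4, q(3)))*7 = ((3*4)*(-6 - 5*4))*7 = (12*(-6 - 20))*7 = (12*(-26))*7 = -312*7 = -2184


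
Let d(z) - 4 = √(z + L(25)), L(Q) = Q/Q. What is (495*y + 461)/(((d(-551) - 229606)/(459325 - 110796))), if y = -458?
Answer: 9052556824708521/26358539477 + 394271688605*I*√22/52717078954 ≈ 3.4344e+5 + 35.08*I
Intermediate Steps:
L(Q) = 1
d(z) = 4 + √(1 + z) (d(z) = 4 + √(z + 1) = 4 + √(1 + z))
(495*y + 461)/(((d(-551) - 229606)/(459325 - 110796))) = (495*(-458) + 461)/((((4 + √(1 - 551)) - 229606)/(459325 - 110796))) = (-226710 + 461)/((((4 + √(-550)) - 229606)/348529)) = -226249*348529/((4 + 5*I*√22) - 229606) = -226249*348529/(-229602 + 5*I*√22) = -226249/(-229602/348529 + 5*I*√22/348529)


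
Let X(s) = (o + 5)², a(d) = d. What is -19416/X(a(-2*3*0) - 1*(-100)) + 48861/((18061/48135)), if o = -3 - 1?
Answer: 2001251859/18061 ≈ 1.1081e+5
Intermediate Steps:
o = -4
X(s) = 1 (X(s) = (-4 + 5)² = 1² = 1)
-19416/X(a(-2*3*0) - 1*(-100)) + 48861/((18061/48135)) = -19416/1 + 48861/((18061/48135)) = -19416*1 + 48861/((18061*(1/48135))) = -19416 + 48861/(18061/48135) = -19416 + 48861*(48135/18061) = -19416 + 2351924235/18061 = 2001251859/18061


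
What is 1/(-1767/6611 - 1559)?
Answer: -6611/10308316 ≈ -0.00064133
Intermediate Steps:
1/(-1767/6611 - 1559) = 1/(-10308316/6611) = -6611/10308316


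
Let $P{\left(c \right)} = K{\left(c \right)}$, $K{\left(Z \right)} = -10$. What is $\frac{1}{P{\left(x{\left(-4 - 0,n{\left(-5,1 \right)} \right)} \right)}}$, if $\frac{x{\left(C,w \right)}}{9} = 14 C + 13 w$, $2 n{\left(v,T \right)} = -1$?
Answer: $- \frac{1}{10} \approx -0.1$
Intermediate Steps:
$n{\left(v,T \right)} = - \frac{1}{2}$ ($n{\left(v,T \right)} = \frac{1}{2} \left(-1\right) = - \frac{1}{2}$)
$x{\left(C,w \right)} = 117 w + 126 C$ ($x{\left(C,w \right)} = 9 \left(14 C + 13 w\right) = 9 \left(13 w + 14 C\right) = 117 w + 126 C$)
$P{\left(c \right)} = -10$
$\frac{1}{P{\left(x{\left(-4 - 0,n{\left(-5,1 \right)} \right)} \right)}} = \frac{1}{-10} = - \frac{1}{10}$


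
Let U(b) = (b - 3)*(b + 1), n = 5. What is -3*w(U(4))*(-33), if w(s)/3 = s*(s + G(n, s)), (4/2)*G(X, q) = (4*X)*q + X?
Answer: 170775/2 ≈ 85388.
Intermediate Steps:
U(b) = (1 + b)*(-3 + b) (U(b) = (-3 + b)*(1 + b) = (1 + b)*(-3 + b))
G(X, q) = X/2 + 2*X*q (G(X, q) = ((4*X)*q + X)/2 = (4*X*q + X)/2 = (X + 4*X*q)/2 = X/2 + 2*X*q)
w(s) = 3*s*(5/2 + 11*s) (w(s) = 3*(s*(s + (½)*5*(1 + 4*s))) = 3*(s*(s + (5/2 + 10*s))) = 3*(s*(5/2 + 11*s)) = 3*s*(5/2 + 11*s))
-3*w(U(4))*(-33) = -9*(-3 + 4² - 2*4)*(5 + 22*(-3 + 4² - 2*4))/2*(-33) = -9*(-3 + 16 - 8)*(5 + 22*(-3 + 16 - 8))/2*(-33) = -9*5*(5 + 22*5)/2*(-33) = -9*5*(5 + 110)/2*(-33) = -9*5*115/2*(-33) = -3*1725/2*(-33) = -5175/2*(-33) = 170775/2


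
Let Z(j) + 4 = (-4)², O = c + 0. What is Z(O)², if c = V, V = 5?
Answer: 144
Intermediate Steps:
c = 5
O = 5 (O = 5 + 0 = 5)
Z(j) = 12 (Z(j) = -4 + (-4)² = -4 + 16 = 12)
Z(O)² = 12² = 144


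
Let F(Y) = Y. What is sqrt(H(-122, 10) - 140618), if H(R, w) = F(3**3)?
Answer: I*sqrt(140591) ≈ 374.95*I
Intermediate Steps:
H(R, w) = 27 (H(R, w) = 3**3 = 27)
sqrt(H(-122, 10) - 140618) = sqrt(27 - 140618) = sqrt(-140591) = I*sqrt(140591)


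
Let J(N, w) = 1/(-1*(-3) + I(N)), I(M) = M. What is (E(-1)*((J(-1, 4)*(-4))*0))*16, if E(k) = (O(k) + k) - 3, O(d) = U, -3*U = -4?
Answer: 0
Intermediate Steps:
U = 4/3 (U = -1/3*(-4) = 4/3 ≈ 1.3333)
O(d) = 4/3
J(N, w) = 1/(3 + N) (J(N, w) = 1/(-1*(-3) + N) = 1/(3 + N))
E(k) = -5/3 + k (E(k) = (4/3 + k) - 3 = -5/3 + k)
(E(-1)*((J(-1, 4)*(-4))*0))*16 = ((-5/3 - 1)*((-4/(3 - 1))*0))*16 = -8*-4/2*0/3*16 = -8*(1/2)*(-4)*0/3*16 = -(-16)*0/3*16 = -8/3*0*16 = 0*16 = 0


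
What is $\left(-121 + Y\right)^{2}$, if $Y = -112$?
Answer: $54289$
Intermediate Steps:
$\left(-121 + Y\right)^{2} = \left(-121 - 112\right)^{2} = \left(-233\right)^{2} = 54289$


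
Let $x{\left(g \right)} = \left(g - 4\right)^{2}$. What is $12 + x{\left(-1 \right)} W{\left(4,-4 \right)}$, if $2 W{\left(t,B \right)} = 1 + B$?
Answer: $- \frac{51}{2} \approx -25.5$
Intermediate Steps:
$x{\left(g \right)} = \left(-4 + g\right)^{2}$
$W{\left(t,B \right)} = \frac{1}{2} + \frac{B}{2}$ ($W{\left(t,B \right)} = \frac{1 + B}{2} = \frac{1}{2} + \frac{B}{2}$)
$12 + x{\left(-1 \right)} W{\left(4,-4 \right)} = 12 + \left(-4 - 1\right)^{2} \left(\frac{1}{2} + \frac{1}{2} \left(-4\right)\right) = 12 + \left(-5\right)^{2} \left(\frac{1}{2} - 2\right) = 12 + 25 \left(- \frac{3}{2}\right) = 12 - \frac{75}{2} = - \frac{51}{2}$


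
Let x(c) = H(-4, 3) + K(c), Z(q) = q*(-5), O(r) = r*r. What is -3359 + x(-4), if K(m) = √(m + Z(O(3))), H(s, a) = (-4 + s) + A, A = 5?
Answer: -3362 + 7*I ≈ -3362.0 + 7.0*I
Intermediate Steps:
O(r) = r²
Z(q) = -5*q
H(s, a) = 1 + s (H(s, a) = (-4 + s) + 5 = 1 + s)
K(m) = √(-45 + m) (K(m) = √(m - 5*3²) = √(m - 5*9) = √(m - 45) = √(-45 + m))
x(c) = -3 + √(-45 + c) (x(c) = (1 - 4) + √(-45 + c) = -3 + √(-45 + c))
-3359 + x(-4) = -3359 + (-3 + √(-45 - 4)) = -3359 + (-3 + √(-49)) = -3359 + (-3 + 7*I) = -3362 + 7*I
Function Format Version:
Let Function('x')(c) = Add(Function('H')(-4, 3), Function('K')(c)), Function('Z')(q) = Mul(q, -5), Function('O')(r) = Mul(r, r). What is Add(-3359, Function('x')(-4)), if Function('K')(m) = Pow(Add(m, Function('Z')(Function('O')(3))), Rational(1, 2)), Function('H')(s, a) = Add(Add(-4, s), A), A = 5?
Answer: Add(-3362, Mul(7, I)) ≈ Add(-3362.0, Mul(7.0000, I))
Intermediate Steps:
Function('O')(r) = Pow(r, 2)
Function('Z')(q) = Mul(-5, q)
Function('H')(s, a) = Add(1, s) (Function('H')(s, a) = Add(Add(-4, s), 5) = Add(1, s))
Function('K')(m) = Pow(Add(-45, m), Rational(1, 2)) (Function('K')(m) = Pow(Add(m, Mul(-5, Pow(3, 2))), Rational(1, 2)) = Pow(Add(m, Mul(-5, 9)), Rational(1, 2)) = Pow(Add(m, -45), Rational(1, 2)) = Pow(Add(-45, m), Rational(1, 2)))
Function('x')(c) = Add(-3, Pow(Add(-45, c), Rational(1, 2))) (Function('x')(c) = Add(Add(1, -4), Pow(Add(-45, c), Rational(1, 2))) = Add(-3, Pow(Add(-45, c), Rational(1, 2))))
Add(-3359, Function('x')(-4)) = Add(-3359, Add(-3, Pow(Add(-45, -4), Rational(1, 2)))) = Add(-3359, Add(-3, Pow(-49, Rational(1, 2)))) = Add(-3359, Add(-3, Mul(7, I))) = Add(-3362, Mul(7, I))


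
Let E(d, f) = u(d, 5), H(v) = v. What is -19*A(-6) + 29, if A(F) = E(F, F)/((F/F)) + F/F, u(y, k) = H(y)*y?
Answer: -674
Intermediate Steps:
u(y, k) = y**2 (u(y, k) = y*y = y**2)
E(d, f) = d**2
A(F) = 1 + F**2 (A(F) = F**2/((F/F)) + F/F = F**2/1 + 1 = F**2*1 + 1 = F**2 + 1 = 1 + F**2)
-19*A(-6) + 29 = -19*(1 + (-6)**2) + 29 = -19*(1 + 36) + 29 = -19*37 + 29 = -703 + 29 = -674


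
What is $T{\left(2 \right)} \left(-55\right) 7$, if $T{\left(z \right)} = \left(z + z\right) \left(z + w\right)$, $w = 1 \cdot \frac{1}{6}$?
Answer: $- \frac{10010}{3} \approx -3336.7$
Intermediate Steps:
$w = \frac{1}{6}$ ($w = 1 \cdot \frac{1}{6} = \frac{1}{6} \approx 0.16667$)
$T{\left(z \right)} = 2 z \left(\frac{1}{6} + z\right)$ ($T{\left(z \right)} = \left(z + z\right) \left(z + \frac{1}{6}\right) = 2 z \left(\frac{1}{6} + z\right)$)
$T{\left(2 \right)} \left(-55\right) 7 = \frac{1}{3} \cdot 2 \left(1 + 6 \cdot 2\right) \left(-55\right) 7 = \frac{1}{3} \cdot 2 \left(1 + 12\right) \left(-55\right) 7 = \frac{1}{3} \cdot 2 \cdot 13 \left(-55\right) 7 = \frac{26}{3} \left(-55\right) 7 = \left(- \frac{1430}{3}\right) 7 = - \frac{10010}{3}$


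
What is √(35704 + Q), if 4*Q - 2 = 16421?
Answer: 17*√551/2 ≈ 199.52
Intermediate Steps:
Q = 16423/4 (Q = ½ + (¼)*16421 = ½ + 16421/4 = 16423/4 ≈ 4105.8)
√(35704 + Q) = √(35704 + 16423/4) = √(159239/4) = 17*√551/2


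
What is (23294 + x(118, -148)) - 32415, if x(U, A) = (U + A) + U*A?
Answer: -26615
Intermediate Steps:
x(U, A) = A + U + A*U (x(U, A) = (A + U) + A*U = A + U + A*U)
(23294 + x(118, -148)) - 32415 = (23294 + (-148 + 118 - 148*118)) - 32415 = (23294 + (-148 + 118 - 17464)) - 32415 = (23294 - 17494) - 32415 = 5800 - 32415 = -26615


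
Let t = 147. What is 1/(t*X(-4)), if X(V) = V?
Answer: -1/588 ≈ -0.0017007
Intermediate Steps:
1/(t*X(-4)) = 1/(147*(-4)) = 1/(-588) = -1/588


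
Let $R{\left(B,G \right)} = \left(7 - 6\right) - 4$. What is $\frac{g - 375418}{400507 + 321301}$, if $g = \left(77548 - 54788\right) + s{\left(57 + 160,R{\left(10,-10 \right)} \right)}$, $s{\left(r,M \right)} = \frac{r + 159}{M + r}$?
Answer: $- \frac{18867109}{38616728} \approx -0.48857$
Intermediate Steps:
$R{\left(B,G \right)} = -3$ ($R{\left(B,G \right)} = 1 - 4 = -3$)
$s{\left(r,M \right)} = \frac{159 + r}{M + r}$
$g = \frac{2435508}{107}$ ($g = \left(77548 - 54788\right) + \frac{159 + \left(57 + 160\right)}{-3 + \left(57 + 160\right)} = 22760 + \frac{159 + 217}{-3 + 217} = 22760 + \frac{1}{214} \cdot 376 = 22760 + \frac{188}{107} = \frac{2435508}{107} \approx 22762.0$)
$\frac{g - 375418}{400507 + 321301} = \frac{\frac{2435508}{107} - 375418}{400507 + 321301} = - \frac{37734218}{107 \cdot 721808} = \left(- \frac{37734218}{107}\right) \frac{1}{721808} = - \frac{18867109}{38616728}$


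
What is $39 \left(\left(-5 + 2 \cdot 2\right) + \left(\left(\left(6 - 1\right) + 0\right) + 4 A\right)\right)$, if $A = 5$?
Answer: $936$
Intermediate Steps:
$39 \left(\left(-5 + 2 \cdot 2\right) + \left(\left(\left(6 - 1\right) + 0\right) + 4 A\right)\right) = 39 \left(\left(-5 + 2 \cdot 2\right) + \left(\left(\left(6 - 1\right) + 0\right) + 4 \cdot 5\right)\right) = 39 \left(\left(-5 + 4\right) + \left(\left(5 + 0\right) + 20\right)\right) = 39 \left(-1 + \left(5 + 20\right)\right) = 39 \left(-1 + 25\right) = 39 \cdot 24 = 936$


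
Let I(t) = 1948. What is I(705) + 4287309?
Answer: 4289257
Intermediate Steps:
I(705) + 4287309 = 1948 + 4287309 = 4289257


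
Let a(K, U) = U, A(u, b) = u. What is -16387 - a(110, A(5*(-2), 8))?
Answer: -16377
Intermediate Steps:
-16387 - a(110, A(5*(-2), 8)) = -16387 - 5*(-2) = -16387 - 1*(-10) = -16387 + 10 = -16377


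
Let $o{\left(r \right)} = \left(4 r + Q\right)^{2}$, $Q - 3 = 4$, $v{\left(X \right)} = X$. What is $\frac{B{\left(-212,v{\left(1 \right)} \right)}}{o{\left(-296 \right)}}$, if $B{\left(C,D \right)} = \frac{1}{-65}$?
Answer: $- \frac{1}{90046385} \approx -1.1105 \cdot 10^{-8}$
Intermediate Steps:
$B{\left(C,D \right)} = - \frac{1}{65}$
$Q = 7$ ($Q = 3 + 4 = 7$)
$o{\left(r \right)} = \left(7 + 4 r\right)^{2}$ ($o{\left(r \right)} = \left(4 r + 7\right)^{2} = \left(7 + 4 r\right)^{2}$)
$\frac{B{\left(-212,v{\left(1 \right)} \right)}}{o{\left(-296 \right)}} = - \frac{1}{65 \left(7 + 4 \left(-296\right)\right)^{2}} = - \frac{1}{65 \left(7 - 1184\right)^{2}} = - \frac{1}{65 \left(-1177\right)^{2}} = - \frac{1}{65 \cdot 1385329} = \left(- \frac{1}{65}\right) \frac{1}{1385329} = - \frac{1}{90046385}$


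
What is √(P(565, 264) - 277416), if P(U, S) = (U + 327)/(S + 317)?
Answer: 2*I*√23411076031/581 ≈ 526.7*I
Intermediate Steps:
P(U, S) = (327 + U)/(317 + S)
√(P(565, 264) - 277416) = √((327 + 565)/(317 + 264) - 277416) = √(892/581 - 277416) = √(-161177804/581) = 2*I*√23411076031/581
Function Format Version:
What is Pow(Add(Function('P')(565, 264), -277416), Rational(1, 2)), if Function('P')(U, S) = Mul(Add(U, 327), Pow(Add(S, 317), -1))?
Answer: Mul(Rational(2, 581), I, Pow(23411076031, Rational(1, 2))) ≈ Mul(526.70, I)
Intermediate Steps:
Function('P')(U, S) = Mul(Pow(Add(317, S), -1), Add(327, U)) (Function('P')(U, S) = Mul(Add(327, U), Pow(Add(317, S), -1)) = Mul(Pow(Add(317, S), -1), Add(327, U)))
Pow(Add(Function('P')(565, 264), -277416), Rational(1, 2)) = Pow(Add(Mul(Pow(Add(317, 264), -1), Add(327, 565)), -277416), Rational(1, 2)) = Pow(Add(Mul(Pow(581, -1), 892), -277416), Rational(1, 2)) = Pow(Add(Mul(Rational(1, 581), 892), -277416), Rational(1, 2)) = Pow(Add(Rational(892, 581), -277416), Rational(1, 2)) = Pow(Rational(-161177804, 581), Rational(1, 2)) = Mul(Rational(2, 581), I, Pow(23411076031, Rational(1, 2)))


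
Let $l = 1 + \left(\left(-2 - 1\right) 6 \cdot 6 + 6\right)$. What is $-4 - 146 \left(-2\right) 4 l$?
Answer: $-117972$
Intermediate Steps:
$l = -101$ ($l = 1 + \left(\left(-3\right) 6 \cdot 6 + 6\right) = 1 + \left(\left(-18\right) 6 + 6\right) = 1 + \left(-108 + 6\right) = 1 - 102 = -101$)
$-4 - 146 \left(-2\right) 4 l = -4 - 146 \left(-2\right) 4 \left(-101\right) = -4 - 146 \left(\left(-8\right) \left(-101\right)\right) = -4 - 117968 = -117972$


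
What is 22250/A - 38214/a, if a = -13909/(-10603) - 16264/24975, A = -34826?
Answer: -176211867548064725/3046057535279 ≈ -57849.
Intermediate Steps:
a = 174930083/264809925 (a = -13909*(-1/10603) - 16264*1/24975 = 13909/10603 - 16264/24975 = 174930083/264809925 ≈ 0.66059)
22250/A - 38214/a = 22250/(-34826) - 38214/174930083/264809925 = 22250*(-1/34826) - 38214*264809925/174930083 = -11125/17413 - 10119446473950/174930083 = -176211867548064725/3046057535279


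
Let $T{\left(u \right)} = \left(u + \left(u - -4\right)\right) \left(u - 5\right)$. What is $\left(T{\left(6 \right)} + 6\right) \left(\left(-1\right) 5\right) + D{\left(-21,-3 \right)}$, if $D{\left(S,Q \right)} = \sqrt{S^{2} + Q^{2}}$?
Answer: $-110 + 15 \sqrt{2} \approx -88.787$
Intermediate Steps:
$D{\left(S,Q \right)} = \sqrt{Q^{2} + S^{2}}$
$T{\left(u \right)} = \left(-5 + u\right) \left(4 + 2 u\right)$ ($T{\left(u \right)} = \left(u + \left(u + 4\right)\right) \left(-5 + u\right) = \left(u + \left(4 + u\right)\right) \left(-5 + u\right) = \left(4 + 2 u\right) \left(-5 + u\right) = \left(-5 + u\right) \left(4 + 2 u\right)$)
$\left(T{\left(6 \right)} + 6\right) \left(\left(-1\right) 5\right) + D{\left(-21,-3 \right)} = \left(\left(-20 - 36 + 2 \cdot 6^{2}\right) + 6\right) \left(\left(-1\right) 5\right) + \sqrt{\left(-3\right)^{2} + \left(-21\right)^{2}} = \left(\left(-20 - 36 + 2 \cdot 36\right) + 6\right) \left(-5\right) + \sqrt{9 + 441} = \left(\left(-20 - 36 + 72\right) + 6\right) \left(-5\right) + \sqrt{450} = \left(16 + 6\right) \left(-5\right) + 15 \sqrt{2} = 22 \left(-5\right) + 15 \sqrt{2} = -110 + 15 \sqrt{2}$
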